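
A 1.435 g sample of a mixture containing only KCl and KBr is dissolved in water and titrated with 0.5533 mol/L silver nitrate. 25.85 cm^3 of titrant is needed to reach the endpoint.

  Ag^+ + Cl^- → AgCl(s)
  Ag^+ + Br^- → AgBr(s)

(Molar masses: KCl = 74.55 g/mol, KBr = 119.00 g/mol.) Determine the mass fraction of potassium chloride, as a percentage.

31.21 %

n(AgNO3) = 0.02585 × 0.5533 = 0.01430 mol
Let x = n(KCl), y = n(KBr).
Titrant: 1x + 1y = 0.01430;  mass: 74.55x + 119.00y = 1.435
Solving, x = 6.008 × 10^-3 mol, y = 8.295 × 10^-3 mol
mass of KCl = 6.008 × 10^-3 × 74.55 = 0.4479 g
% KCl = 0.4479 / 1.435 × 100 = 31.21 %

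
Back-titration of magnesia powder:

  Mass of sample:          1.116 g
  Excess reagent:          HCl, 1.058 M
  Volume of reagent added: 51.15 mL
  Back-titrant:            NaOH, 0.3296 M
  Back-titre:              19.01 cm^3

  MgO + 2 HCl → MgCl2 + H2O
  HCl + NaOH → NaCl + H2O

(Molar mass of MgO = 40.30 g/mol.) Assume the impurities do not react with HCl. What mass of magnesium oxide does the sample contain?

n(HCl) added = 0.05115 × 1.058 = 0.05412 mol
n(NaOH) used in back-titration = 0.01901 × 0.3296 = 6.266 × 10^-3 mol
n(HCl) left over = 6.266 × 10^-3 mol (1:1 ratio)
n(HCl) consumed by analyte = 0.05412 − 6.266 × 10^-3 = 0.04785 mol
From the 1:2 ratio, n(MgO) = 1/2 × 0.04785 = 0.02393 mol
mass of MgO = 0.02393 × 40.30 = 0.9642 g

0.9642 g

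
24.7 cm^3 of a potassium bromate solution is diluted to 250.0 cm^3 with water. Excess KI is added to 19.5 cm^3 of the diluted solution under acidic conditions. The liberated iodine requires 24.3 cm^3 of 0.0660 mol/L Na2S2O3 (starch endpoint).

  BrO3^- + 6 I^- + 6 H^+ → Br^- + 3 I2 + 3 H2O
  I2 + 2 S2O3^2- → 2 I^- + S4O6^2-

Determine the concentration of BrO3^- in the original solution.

0.139 mol/L

n(S2O3^2-) = 0.0243 × 0.0660 = 1.60 × 10^-3 mol
n(I2) = n(S2O3^2-)/2 = 8.02 × 10^-4 mol
From the 1:3 ratio, n(BrO3^-) in the aliquot = 1/3 × 8.02 × 10^-4 = 2.67 × 10^-4 mol
[BrO3^-]_dilute = 2.67 × 10^-4 / 0.0195 = 0.0137 mol/L
[BrO3^-]_original = 0.0137 × 250.0/24.7 = 0.139 mol/L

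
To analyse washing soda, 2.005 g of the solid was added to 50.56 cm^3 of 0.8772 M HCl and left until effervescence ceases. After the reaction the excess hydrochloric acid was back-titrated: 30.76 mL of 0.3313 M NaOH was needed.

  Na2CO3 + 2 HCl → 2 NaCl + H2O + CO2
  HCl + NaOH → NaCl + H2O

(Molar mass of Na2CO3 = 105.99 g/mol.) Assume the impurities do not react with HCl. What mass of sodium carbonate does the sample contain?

1.810 g

n(HCl) added = 0.05056 × 0.8772 = 0.04435 mol
n(NaOH) used in back-titration = 0.03076 × 0.3313 = 0.01019 mol
n(HCl) left over = 0.01019 mol (1:1 ratio)
n(HCl) consumed by analyte = 0.04435 − 0.01019 = 0.03416 mol
From the 1:2 ratio, n(Na2CO3) = 1/2 × 0.03416 = 0.01708 mol
mass of Na2CO3 = 0.01708 × 105.99 = 1.810 g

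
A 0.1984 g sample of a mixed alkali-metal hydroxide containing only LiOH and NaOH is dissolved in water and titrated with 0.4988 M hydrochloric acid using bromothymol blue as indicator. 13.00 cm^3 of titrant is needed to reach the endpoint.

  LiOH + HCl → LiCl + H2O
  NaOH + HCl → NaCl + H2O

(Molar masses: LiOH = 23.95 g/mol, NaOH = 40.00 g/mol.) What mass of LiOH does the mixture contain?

n(HCl) = 0.01300 × 0.4988 = 6.484 × 10^-3 mol
Let x = n(LiOH), y = n(NaOH).
Titrant: 1x + 1y = 6.484 × 10^-3;  mass: 23.95x + 40.00y = 0.1984
Solving, x = 3.799 × 10^-3 mol, y = 2.685 × 10^-3 mol
mass of LiOH = 3.799 × 10^-3 × 23.95 = 0.09099 g

0.09099 g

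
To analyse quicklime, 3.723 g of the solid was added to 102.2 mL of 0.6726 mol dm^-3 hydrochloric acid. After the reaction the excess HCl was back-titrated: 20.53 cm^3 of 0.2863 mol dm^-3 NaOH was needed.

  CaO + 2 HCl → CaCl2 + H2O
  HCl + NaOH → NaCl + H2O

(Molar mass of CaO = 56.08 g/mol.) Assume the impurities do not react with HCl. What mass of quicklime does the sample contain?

n(HCl) added = 0.1022 × 0.6726 = 0.06874 mol
n(NaOH) used in back-titration = 0.02053 × 0.2863 = 5.878 × 10^-3 mol
n(HCl) left over = 5.878 × 10^-3 mol (1:1 ratio)
n(HCl) consumed by analyte = 0.06874 − 5.878 × 10^-3 = 0.06286 mol
From the 1:2 ratio, n(CaO) = 1/2 × 0.06286 = 0.03143 mol
mass of CaO = 0.03143 × 56.08 = 1.763 g

1.763 g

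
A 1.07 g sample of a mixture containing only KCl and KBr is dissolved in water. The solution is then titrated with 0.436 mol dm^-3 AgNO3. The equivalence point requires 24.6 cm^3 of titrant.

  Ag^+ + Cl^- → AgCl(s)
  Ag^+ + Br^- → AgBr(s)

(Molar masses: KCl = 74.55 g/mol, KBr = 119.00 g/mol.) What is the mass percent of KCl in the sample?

32.3 %

n(AgNO3) = 0.0246 × 0.436 = 0.0107 mol
Let x = n(KCl), y = n(KBr).
Titrant: 1x + 1y = 0.0107;  mass: 74.55x + 119.00y = 1.07
Solving, x = 4.64 × 10^-3 mol, y = 6.08 × 10^-3 mol
mass of KCl = 4.64 × 10^-3 × 74.55 = 0.346 g
% KCl = 0.346 / 1.07 × 100 = 32.3 %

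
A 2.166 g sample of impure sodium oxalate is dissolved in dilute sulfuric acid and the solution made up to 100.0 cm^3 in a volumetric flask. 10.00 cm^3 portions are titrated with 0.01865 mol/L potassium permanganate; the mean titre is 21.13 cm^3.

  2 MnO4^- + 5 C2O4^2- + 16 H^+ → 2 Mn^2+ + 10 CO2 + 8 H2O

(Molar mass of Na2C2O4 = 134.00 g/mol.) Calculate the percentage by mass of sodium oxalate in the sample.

60.95 %

n(KMnO4) per titration = 0.02113 × 0.01865 = 3.941 × 10^-4 mol
From the 5:2 ratio, n(Na2C2O4) in each aliquot = 5/2 × 3.941 × 10^-4 = 9.852 × 10^-4 mol
n(Na2C2O4) in the whole flask = 9.852 × 10^-4 × 100.0/10.00 = 9.852 × 10^-3 mol
mass of Na2C2O4 = 9.852 × 10^-3 × 134.00 = 1.320 g
% Na2C2O4 = 1.320 / 2.166 × 100 = 60.95 %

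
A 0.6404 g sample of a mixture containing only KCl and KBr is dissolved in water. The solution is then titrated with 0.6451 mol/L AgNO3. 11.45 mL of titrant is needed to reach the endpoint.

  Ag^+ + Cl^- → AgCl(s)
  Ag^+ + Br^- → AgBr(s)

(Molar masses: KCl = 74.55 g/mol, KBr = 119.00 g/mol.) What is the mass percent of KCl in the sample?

n(AgNO3) = 0.01145 × 0.6451 = 7.386 × 10^-3 mol
Let x = n(KCl), y = n(KBr).
Titrant: 1x + 1y = 7.386 × 10^-3;  mass: 74.55x + 119.00y = 0.6404
Solving, x = 5.367 × 10^-3 mol, y = 2.019 × 10^-3 mol
mass of KCl = 5.367 × 10^-3 × 74.55 = 0.4001 g
% KCl = 0.4001 / 0.6404 × 100 = 62.48 %

62.48 %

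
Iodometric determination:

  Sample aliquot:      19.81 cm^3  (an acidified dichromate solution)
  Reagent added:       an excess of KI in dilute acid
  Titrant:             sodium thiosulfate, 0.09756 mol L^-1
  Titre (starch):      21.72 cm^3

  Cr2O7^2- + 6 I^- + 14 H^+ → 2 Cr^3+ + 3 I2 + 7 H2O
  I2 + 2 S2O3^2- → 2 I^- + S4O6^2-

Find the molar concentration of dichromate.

n(S2O3^2-) = 0.02172 × 0.09756 = 2.119 × 10^-3 mol
n(I2) = n(S2O3^2-)/2 = 1.060 × 10^-3 mol
From the 1:3 ratio, n(Cr2O7^2-) in the aliquot = 1/3 × 1.060 × 10^-3 = 3.532 × 10^-4 mol
[Cr2O7^2-] = 3.532 × 10^-4 / 0.01981 = 0.01783 mol/L

0.01783 mol/L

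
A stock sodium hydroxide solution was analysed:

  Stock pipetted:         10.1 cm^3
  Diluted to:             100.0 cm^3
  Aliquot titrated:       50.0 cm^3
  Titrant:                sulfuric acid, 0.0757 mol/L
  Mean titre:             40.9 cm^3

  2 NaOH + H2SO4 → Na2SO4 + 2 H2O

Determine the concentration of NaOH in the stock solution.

1.23 mol/L

n(H2SO4) = 0.0409 × 0.0757 = 3.10 × 10^-3 mol
From the 2:1 ratio, n(NaOH) in the aliquot = 2/1 × 3.10 × 10^-3 = 6.19 × 10^-3 mol
[NaOH]_dilute = 6.19 × 10^-3 / 0.0500 = 0.124 mol/L
Dilution factor = 100.0 / 10.1 = 9.901
[NaOH]_stock = 0.124 × 9.901 = 1.23 mol/L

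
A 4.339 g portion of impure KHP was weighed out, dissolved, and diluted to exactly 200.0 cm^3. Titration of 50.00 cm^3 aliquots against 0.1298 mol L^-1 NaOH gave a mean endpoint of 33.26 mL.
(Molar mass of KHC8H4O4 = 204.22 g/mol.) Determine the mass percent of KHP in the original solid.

81.28 %

KHC8H4O4 + NaOH → KNaC8H4O4 + H2O
n(NaOH) per titration = 0.03326 × 0.1298 = 4.317 × 10^-3 mol
n(KHC8H4O4) in each aliquot = 4.317 × 10^-3 mol (1:1 ratio)
n(KHC8H4O4) in the whole flask = 4.317 × 10^-3 × 200.0/50.00 = 0.01727 mol
mass of KHC8H4O4 = 0.01727 × 204.22 = 3.527 g
% KHC8H4O4 = 3.527 / 4.339 × 100 = 81.28 %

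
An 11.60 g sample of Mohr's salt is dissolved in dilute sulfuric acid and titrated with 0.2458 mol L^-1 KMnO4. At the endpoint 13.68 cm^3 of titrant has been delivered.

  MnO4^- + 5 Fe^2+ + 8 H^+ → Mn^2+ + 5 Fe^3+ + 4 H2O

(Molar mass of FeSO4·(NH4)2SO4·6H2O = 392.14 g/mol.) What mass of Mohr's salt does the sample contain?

n(KMnO4) = 0.01368 L × 0.2458 mol/L = 3.363 × 10^-3 mol
From the 5:1 ratio, n(FeSO4·(NH4)2SO4·6H2O) = 5/1 × 3.363 × 10^-3 = 0.01681 mol
mass of FeSO4·(NH4)2SO4·6H2O = 0.01681 × 392.14 g/mol = 6.593 g

6.593 g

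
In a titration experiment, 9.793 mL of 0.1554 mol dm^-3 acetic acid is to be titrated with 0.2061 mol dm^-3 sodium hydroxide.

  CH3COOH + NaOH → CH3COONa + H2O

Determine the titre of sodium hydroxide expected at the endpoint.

7.384 mL

n(CH3COOH) = 0.009793 L × 0.1554 mol/L = 1.522 × 10^-3 mol
n(NaOH) = 1.522 × 10^-3 mol (1:1 stoichiometry)
V(NaOH) = 1.522 × 10^-3 mol / 0.2061 mol/L = 0.007384 L = 7.384 mL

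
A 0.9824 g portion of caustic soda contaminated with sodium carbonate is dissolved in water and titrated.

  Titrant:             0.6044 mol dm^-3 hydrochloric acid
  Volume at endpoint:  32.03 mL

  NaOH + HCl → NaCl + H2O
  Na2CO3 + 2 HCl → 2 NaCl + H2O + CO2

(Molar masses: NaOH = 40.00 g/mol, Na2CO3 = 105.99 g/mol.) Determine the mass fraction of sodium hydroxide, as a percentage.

n(HCl) = 0.03203 × 0.6044 = 0.01936 mol
Let x = n(NaOH), y = n(Na2CO3).
Titrant: 1x + 2y = 0.01936;  mass: 40.00x + 105.99y = 0.9824
Solving, x = 3.349 × 10^-3 mol, y = 8.005 × 10^-3 mol
mass of NaOH = 3.349 × 10^-3 × 40.00 = 0.1340 g
% NaOH = 0.1340 / 0.9824 × 100 = 13.64 %

13.64 %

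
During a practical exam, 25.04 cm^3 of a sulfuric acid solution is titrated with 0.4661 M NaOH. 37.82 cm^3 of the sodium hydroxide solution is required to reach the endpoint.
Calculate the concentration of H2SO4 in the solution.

0.3520 M

H2SO4 + 2 NaOH → Na2SO4 + 2 H2O
n(NaOH) = 0.03782 L × 0.4661 mol/L = 0.01763 mol
From the 1:2 mole ratio, n(H2SO4) = 1/2 × 0.01763 = 8.814 × 10^-3 mol
[H2SO4] = 8.814 × 10^-3 mol / 0.02504 L = 0.3520 mol/L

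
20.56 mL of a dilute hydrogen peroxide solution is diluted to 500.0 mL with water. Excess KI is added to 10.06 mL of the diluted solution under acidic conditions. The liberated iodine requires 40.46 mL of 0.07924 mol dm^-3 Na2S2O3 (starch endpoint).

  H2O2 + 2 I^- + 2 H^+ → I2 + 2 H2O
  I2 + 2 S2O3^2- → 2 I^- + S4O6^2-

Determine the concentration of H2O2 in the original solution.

3.875 mol/L

n(S2O3^2-) = 0.04046 × 0.07924 = 3.206 × 10^-3 mol
n(I2) = n(S2O3^2-)/2 = 1.603 × 10^-3 mol
n(H2O2) in the aliquot = 1.603 × 10^-3 mol (1:1 ratio)
[H2O2]_dilute = 1.603 × 10^-3 / 0.01006 = 0.1593 mol/L
[H2O2]_original = 0.1593 × 500.0/20.56 = 3.875 mol/L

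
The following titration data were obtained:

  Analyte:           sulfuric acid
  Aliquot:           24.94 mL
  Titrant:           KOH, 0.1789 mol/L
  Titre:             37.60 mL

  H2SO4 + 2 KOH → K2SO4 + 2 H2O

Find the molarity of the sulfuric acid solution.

n(KOH) = 0.03760 L × 0.1789 mol/L = 6.727 × 10^-3 mol
From the 1:2 mole ratio, n(H2SO4) = 1/2 × 6.727 × 10^-3 = 3.363 × 10^-3 mol
[H2SO4] = 3.363 × 10^-3 mol / 0.02494 L = 0.1349 mol/L

0.1349 mol/L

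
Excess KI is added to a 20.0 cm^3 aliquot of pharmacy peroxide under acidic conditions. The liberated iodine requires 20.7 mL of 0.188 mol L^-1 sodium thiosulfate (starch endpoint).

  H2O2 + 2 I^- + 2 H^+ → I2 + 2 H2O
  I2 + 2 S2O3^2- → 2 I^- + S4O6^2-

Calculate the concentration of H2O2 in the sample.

n(S2O3^2-) = 0.0207 × 0.188 = 3.89 × 10^-3 mol
n(I2) = n(S2O3^2-)/2 = 1.95 × 10^-3 mol
n(H2O2) in the aliquot = 1.95 × 10^-3 mol (1:1 ratio)
[H2O2] = 1.95 × 10^-3 / 0.0200 = 0.0973 mol/L

0.0973 mol/L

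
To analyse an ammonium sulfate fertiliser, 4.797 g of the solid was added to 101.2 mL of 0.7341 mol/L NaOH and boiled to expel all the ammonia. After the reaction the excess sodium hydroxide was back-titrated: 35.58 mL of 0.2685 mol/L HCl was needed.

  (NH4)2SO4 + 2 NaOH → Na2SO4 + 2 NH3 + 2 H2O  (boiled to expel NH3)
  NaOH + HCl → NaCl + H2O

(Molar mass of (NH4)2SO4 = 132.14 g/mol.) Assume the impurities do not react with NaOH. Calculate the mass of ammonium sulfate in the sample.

n(NaOH) added = 0.1012 × 0.7341 = 0.07429 mol
n(HCl) used in back-titration = 0.03558 × 0.2685 = 9.553 × 10^-3 mol
n(NaOH) left over = 9.553 × 10^-3 mol (1:1 ratio)
n(NaOH) consumed by analyte = 0.07429 − 9.553 × 10^-3 = 0.06474 mol
From the 1:2 ratio, n((NH4)2SO4) = 1/2 × 0.06474 = 0.03237 mol
mass of (NH4)2SO4 = 0.03237 × 132.14 = 4.277 g

4.277 g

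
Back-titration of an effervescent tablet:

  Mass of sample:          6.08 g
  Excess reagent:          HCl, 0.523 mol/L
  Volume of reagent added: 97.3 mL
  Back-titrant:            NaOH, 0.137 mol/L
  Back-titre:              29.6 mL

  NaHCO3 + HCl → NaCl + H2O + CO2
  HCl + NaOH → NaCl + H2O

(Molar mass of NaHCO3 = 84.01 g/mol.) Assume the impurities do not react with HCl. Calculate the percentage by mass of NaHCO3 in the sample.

n(HCl) added = 0.0973 × 0.523 = 0.0509 mol
n(NaOH) used in back-titration = 0.0296 × 0.137 = 4.06 × 10^-3 mol
n(HCl) left over = 4.06 × 10^-3 mol (1:1 ratio)
n(HCl) consumed by analyte = 0.0509 − 4.06 × 10^-3 = 0.0468 mol
n(NaHCO3) = 0.0468 mol (1:1 ratio)
mass of NaHCO3 = 0.0468 × 84.01 = 3.93 g
% NaHCO3 = 3.93 / 6.08 × 100 = 64.7 %

64.7 %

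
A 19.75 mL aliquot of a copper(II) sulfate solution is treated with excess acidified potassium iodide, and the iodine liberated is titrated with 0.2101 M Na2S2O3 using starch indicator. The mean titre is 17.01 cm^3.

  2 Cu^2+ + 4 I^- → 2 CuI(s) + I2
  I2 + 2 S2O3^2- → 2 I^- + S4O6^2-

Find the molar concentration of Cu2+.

0.1810 M

n(S2O3^2-) = 0.01701 × 0.2101 = 3.574 × 10^-3 mol
n(I2) = n(S2O3^2-)/2 = 1.787 × 10^-3 mol
From the 2:1 ratio, n(Cu2+) in the aliquot = 2/1 × 1.787 × 10^-3 = 3.574 × 10^-3 mol
[Cu2+] = 3.574 × 10^-3 / 0.01975 = 0.1810 mol/L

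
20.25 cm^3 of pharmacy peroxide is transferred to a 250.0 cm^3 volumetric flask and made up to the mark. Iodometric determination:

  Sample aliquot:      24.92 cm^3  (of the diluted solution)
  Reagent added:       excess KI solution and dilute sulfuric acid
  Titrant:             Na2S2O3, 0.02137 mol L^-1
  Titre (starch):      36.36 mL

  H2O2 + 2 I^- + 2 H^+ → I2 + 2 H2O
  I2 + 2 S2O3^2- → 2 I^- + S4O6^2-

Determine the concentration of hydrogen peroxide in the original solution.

0.1925 mol/L

n(S2O3^2-) = 0.03636 × 0.02137 = 7.770 × 10^-4 mol
n(I2) = n(S2O3^2-)/2 = 3.885 × 10^-4 mol
n(H2O2) in the aliquot = 3.885 × 10^-4 mol (1:1 ratio)
[H2O2]_dilute = 3.885 × 10^-4 / 0.02492 = 0.01559 mol/L
[H2O2]_original = 0.01559 × 250.0/20.25 = 0.1925 mol/L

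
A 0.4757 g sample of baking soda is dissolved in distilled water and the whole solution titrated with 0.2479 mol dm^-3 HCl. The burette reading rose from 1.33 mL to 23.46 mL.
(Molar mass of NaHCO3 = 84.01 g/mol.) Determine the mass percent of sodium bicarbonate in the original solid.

NaHCO3 + HCl → NaCl + H2O + CO2
n(HCl) = 0.02213 L × 0.2479 mol/L = 5.486 × 10^-3 mol
n(NaHCO3) = 5.486 × 10^-3 mol (1:1 ratio)
mass of NaHCO3 = 5.486 × 10^-3 × 84.01 g/mol = 0.4609 g
% NaHCO3 = 0.4609 / 0.4757 × 100 = 96.88 %

96.88 %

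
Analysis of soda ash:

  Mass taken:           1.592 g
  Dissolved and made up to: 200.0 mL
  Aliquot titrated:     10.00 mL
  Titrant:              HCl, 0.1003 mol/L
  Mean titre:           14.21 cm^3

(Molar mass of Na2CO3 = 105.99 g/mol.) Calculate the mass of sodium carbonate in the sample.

Na2CO3 + 2 HCl → 2 NaCl + H2O + CO2
n(HCl) per titration = 0.01421 × 0.1003 = 1.425 × 10^-3 mol
From the 1:2 ratio, n(Na2CO3) in each aliquot = 1/2 × 1.425 × 10^-3 = 7.126 × 10^-4 mol
n(Na2CO3) in the whole flask = 7.126 × 10^-4 × 200.0/10.00 = 0.01425 mol
mass of Na2CO3 = 0.01425 × 105.99 = 1.511 g

1.511 g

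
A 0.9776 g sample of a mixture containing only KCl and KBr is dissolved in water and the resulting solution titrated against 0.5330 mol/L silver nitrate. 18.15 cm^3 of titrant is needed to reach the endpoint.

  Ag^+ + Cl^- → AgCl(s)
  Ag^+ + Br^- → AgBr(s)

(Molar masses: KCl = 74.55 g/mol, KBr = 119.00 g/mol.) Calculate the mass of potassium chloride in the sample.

n(AgNO3) = 0.01815 × 0.5330 = 9.674 × 10^-3 mol
Let x = n(KCl), y = n(KBr).
Titrant: 1x + 1y = 9.674 × 10^-3;  mass: 74.55x + 119.00y = 0.9776
Solving, x = 3.906 × 10^-3 mol, y = 5.768 × 10^-3 mol
mass of KCl = 3.906 × 10^-3 × 74.55 = 0.2912 g

0.2912 g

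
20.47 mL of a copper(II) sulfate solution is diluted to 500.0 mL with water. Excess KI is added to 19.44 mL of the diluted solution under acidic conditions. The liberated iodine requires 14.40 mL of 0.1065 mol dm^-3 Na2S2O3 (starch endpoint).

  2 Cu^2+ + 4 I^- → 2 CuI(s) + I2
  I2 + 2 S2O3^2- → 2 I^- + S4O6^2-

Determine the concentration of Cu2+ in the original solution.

1.927 mol/L

n(S2O3^2-) = 0.01440 × 0.1065 = 1.534 × 10^-3 mol
n(I2) = n(S2O3^2-)/2 = 7.668 × 10^-4 mol
From the 2:1 ratio, n(Cu2+) in the aliquot = 2/1 × 7.668 × 10^-4 = 1.534 × 10^-3 mol
[Cu2+]_dilute = 1.534 × 10^-3 / 0.01944 = 0.07889 mol/L
[Cu2+]_original = 0.07889 × 500.0/20.47 = 1.927 mol/L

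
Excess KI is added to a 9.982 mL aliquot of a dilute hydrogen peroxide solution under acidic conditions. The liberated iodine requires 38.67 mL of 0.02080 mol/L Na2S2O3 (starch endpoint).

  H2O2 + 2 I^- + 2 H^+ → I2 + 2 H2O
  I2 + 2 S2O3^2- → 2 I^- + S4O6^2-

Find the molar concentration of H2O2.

0.04029 mol/L

n(S2O3^2-) = 0.03867 × 0.02080 = 8.043 × 10^-4 mol
n(I2) = n(S2O3^2-)/2 = 4.022 × 10^-4 mol
n(H2O2) in the aliquot = 4.022 × 10^-4 mol (1:1 ratio)
[H2O2] = 4.022 × 10^-4 / 0.009982 = 0.04029 mol/L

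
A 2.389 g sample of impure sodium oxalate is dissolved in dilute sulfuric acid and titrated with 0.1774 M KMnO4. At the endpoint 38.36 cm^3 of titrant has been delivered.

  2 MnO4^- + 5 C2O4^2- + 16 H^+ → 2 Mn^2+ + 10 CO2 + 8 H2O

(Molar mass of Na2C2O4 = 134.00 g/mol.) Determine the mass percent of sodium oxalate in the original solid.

95.42 %

n(KMnO4) = 0.03836 L × 0.1774 mol/L = 6.805 × 10^-3 mol
From the 5:2 ratio, n(Na2C2O4) = 5/2 × 6.805 × 10^-3 = 0.01701 mol
mass of Na2C2O4 = 0.01701 × 134.00 g/mol = 2.280 g
% Na2C2O4 = 2.280 / 2.389 × 100 = 95.42 %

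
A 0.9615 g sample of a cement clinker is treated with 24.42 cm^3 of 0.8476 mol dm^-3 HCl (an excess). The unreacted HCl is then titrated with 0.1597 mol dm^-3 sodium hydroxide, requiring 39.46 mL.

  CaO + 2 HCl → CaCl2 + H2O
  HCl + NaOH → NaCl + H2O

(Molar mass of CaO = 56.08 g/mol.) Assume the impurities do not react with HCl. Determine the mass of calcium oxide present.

n(HCl) added = 0.02442 × 0.8476 = 0.02070 mol
n(NaOH) used in back-titration = 0.03946 × 0.1597 = 6.302 × 10^-3 mol
n(HCl) left over = 6.302 × 10^-3 mol (1:1 ratio)
n(HCl) consumed by analyte = 0.02070 − 6.302 × 10^-3 = 0.01440 mol
From the 1:2 ratio, n(CaO) = 1/2 × 0.01440 = 7.198 × 10^-3 mol
mass of CaO = 7.198 × 10^-3 × 56.08 = 0.4037 g

0.4037 g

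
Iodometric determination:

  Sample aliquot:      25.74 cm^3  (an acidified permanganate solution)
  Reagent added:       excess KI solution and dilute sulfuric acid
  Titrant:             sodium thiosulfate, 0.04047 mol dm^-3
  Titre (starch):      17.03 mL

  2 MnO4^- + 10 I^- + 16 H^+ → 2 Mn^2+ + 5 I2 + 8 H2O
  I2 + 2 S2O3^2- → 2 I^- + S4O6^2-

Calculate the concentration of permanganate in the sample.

0.005355 mol/L

n(S2O3^2-) = 0.01703 × 0.04047 = 6.892 × 10^-4 mol
n(I2) = n(S2O3^2-)/2 = 3.446 × 10^-4 mol
From the 2:5 ratio, n(MnO4^-) in the aliquot = 2/5 × 3.446 × 10^-4 = 1.378 × 10^-4 mol
[MnO4^-] = 1.378 × 10^-4 / 0.02574 = 0.005355 mol/L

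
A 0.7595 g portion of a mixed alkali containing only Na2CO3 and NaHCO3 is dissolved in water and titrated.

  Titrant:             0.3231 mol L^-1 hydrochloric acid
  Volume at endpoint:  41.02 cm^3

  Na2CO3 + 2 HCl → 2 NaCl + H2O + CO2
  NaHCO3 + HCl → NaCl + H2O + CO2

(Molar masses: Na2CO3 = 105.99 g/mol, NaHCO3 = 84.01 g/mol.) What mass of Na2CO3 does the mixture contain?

0.6048 g

n(HCl) = 0.04102 × 0.3231 = 0.01325 mol
Let x = n(Na2CO3), y = n(NaHCO3).
Titrant: 2x + 1y = 0.01325;  mass: 105.99x + 84.01y = 0.7595
Solving, x = 5.706 × 10^-3 mol, y = 1.842 × 10^-3 mol
mass of Na2CO3 = 5.706 × 10^-3 × 105.99 = 0.6048 g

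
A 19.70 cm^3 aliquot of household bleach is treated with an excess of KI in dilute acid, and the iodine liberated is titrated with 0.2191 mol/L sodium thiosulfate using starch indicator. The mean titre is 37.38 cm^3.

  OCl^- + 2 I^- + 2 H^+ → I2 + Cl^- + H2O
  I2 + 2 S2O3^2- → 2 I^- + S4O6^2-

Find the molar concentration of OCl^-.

0.2079 mol/L

n(S2O3^2-) = 0.03738 × 0.2191 = 8.190 × 10^-3 mol
n(I2) = n(S2O3^2-)/2 = 4.095 × 10^-3 mol
n(OCl^-) in the aliquot = 4.095 × 10^-3 mol (1:1 ratio)
[OCl^-] = 4.095 × 10^-3 / 0.01970 = 0.2079 mol/L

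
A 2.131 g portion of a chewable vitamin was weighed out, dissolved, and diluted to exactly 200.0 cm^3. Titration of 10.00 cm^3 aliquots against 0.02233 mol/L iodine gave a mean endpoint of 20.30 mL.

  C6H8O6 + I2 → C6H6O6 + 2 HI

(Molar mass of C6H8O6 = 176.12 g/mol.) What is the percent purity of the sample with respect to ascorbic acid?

74.93 %

n(I2) per titration = 0.02030 × 0.02233 = 4.533 × 10^-4 mol
n(C6H8O6) in each aliquot = 4.533 × 10^-4 mol (1:1 ratio)
n(C6H8O6) in the whole flask = 4.533 × 10^-4 × 200.0/10.00 = 9.066 × 10^-3 mol
mass of C6H8O6 = 9.066 × 10^-3 × 176.12 = 1.597 g
% C6H8O6 = 1.597 / 2.131 × 100 = 74.93 %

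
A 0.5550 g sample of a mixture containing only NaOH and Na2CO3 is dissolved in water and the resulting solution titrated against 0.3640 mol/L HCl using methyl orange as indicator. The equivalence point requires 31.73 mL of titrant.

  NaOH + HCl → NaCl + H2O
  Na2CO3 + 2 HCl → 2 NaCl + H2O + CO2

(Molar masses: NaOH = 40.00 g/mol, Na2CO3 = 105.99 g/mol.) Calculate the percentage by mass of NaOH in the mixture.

31.66 %

n(HCl) = 0.03173 × 0.3640 = 0.01155 mol
Let x = n(NaOH), y = n(Na2CO3).
Titrant: 1x + 2y = 0.01155;  mass: 40.00x + 105.99y = 0.5550
Solving, x = 4.392 × 10^-3 mol, y = 3.579 × 10^-3 mol
mass of NaOH = 4.392 × 10^-3 × 40.00 = 0.1757 g
% NaOH = 0.1757 / 0.5550 × 100 = 31.66 %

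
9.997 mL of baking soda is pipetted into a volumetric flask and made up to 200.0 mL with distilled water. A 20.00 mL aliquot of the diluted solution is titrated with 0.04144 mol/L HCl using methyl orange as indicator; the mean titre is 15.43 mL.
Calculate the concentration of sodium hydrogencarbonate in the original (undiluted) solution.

NaHCO3 + HCl → NaCl + H2O + CO2
n(HCl) = 0.01543 × 0.04144 = 6.394 × 10^-4 mol
n(NaHCO3) in the aliquot = 6.394 × 10^-4 mol (1:1 ratio)
[NaHCO3]_dilute = 6.394 × 10^-4 / 0.02000 = 0.03197 mol/L
Dilution factor = 200.0 / 9.997 = 20.01
[NaHCO3]_stock = 0.03197 × 20.01 = 0.6396 mol/L

0.6396 mol/L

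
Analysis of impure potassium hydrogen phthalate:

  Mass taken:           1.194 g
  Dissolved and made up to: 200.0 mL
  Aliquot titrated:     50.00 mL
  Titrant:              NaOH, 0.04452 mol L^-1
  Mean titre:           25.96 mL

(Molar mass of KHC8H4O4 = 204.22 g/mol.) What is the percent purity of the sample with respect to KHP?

KHC8H4O4 + NaOH → KNaC8H4O4 + H2O
n(NaOH) per titration = 0.02596 × 0.04452 = 1.156 × 10^-3 mol
n(KHC8H4O4) in each aliquot = 1.156 × 10^-3 mol (1:1 ratio)
n(KHC8H4O4) in the whole flask = 1.156 × 10^-3 × 200.0/50.00 = 4.623 × 10^-3 mol
mass of KHC8H4O4 = 4.623 × 10^-3 × 204.22 = 0.9441 g
% KHC8H4O4 = 0.9441 / 1.194 × 100 = 79.07 %

79.07 %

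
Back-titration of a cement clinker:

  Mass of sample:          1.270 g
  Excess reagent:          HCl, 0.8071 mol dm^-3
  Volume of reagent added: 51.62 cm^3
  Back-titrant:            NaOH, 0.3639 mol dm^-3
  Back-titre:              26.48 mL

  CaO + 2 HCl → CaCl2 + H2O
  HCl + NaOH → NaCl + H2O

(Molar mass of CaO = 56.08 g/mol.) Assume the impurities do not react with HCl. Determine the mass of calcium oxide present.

n(HCl) added = 0.05162 × 0.8071 = 0.04166 mol
n(NaOH) used in back-titration = 0.02648 × 0.3639 = 9.636 × 10^-3 mol
n(HCl) left over = 9.636 × 10^-3 mol (1:1 ratio)
n(HCl) consumed by analyte = 0.04166 − 9.636 × 10^-3 = 0.03203 mol
From the 1:2 ratio, n(CaO) = 1/2 × 0.03203 = 0.01601 mol
mass of CaO = 0.01601 × 56.08 = 0.8980 g

0.8980 g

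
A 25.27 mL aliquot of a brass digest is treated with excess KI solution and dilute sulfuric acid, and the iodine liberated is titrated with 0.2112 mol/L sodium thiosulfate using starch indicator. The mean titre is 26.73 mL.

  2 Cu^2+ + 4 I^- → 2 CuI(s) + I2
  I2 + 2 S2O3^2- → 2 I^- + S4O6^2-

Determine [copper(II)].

n(S2O3^2-) = 0.02673 × 0.2112 = 5.645 × 10^-3 mol
n(I2) = n(S2O3^2-)/2 = 2.823 × 10^-3 mol
From the 2:1 ratio, n(Cu2+) in the aliquot = 2/1 × 2.823 × 10^-3 = 5.645 × 10^-3 mol
[Cu2+] = 5.645 × 10^-3 / 0.02527 = 0.2234 mol/L

0.2234 mol/L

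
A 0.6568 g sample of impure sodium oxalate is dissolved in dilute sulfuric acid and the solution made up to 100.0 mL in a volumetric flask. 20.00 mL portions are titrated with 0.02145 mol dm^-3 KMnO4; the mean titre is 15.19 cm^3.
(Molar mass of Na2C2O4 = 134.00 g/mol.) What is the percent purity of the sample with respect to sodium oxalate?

2 MnO4^- + 5 C2O4^2- + 16 H^+ → 2 Mn^2+ + 10 CO2 + 8 H2O
n(KMnO4) per titration = 0.01519 × 0.02145 = 3.258 × 10^-4 mol
From the 5:2 ratio, n(Na2C2O4) in each aliquot = 5/2 × 3.258 × 10^-4 = 8.146 × 10^-4 mol
n(Na2C2O4) in the whole flask = 8.146 × 10^-4 × 100.0/20.00 = 4.073 × 10^-3 mol
mass of Na2C2O4 = 4.073 × 10^-3 × 134.00 = 0.5458 g
% Na2C2O4 = 0.5458 / 0.6568 × 100 = 83.09 %

83.09 %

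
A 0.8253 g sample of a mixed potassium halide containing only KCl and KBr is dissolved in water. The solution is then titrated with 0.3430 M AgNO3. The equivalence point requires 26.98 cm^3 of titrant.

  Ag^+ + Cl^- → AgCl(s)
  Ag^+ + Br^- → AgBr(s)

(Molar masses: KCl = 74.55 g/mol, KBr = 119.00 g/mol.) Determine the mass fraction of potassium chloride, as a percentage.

56.08 %

n(AgNO3) = 0.02698 × 0.3430 = 9.254 × 10^-3 mol
Let x = n(KCl), y = n(KBr).
Titrant: 1x + 1y = 9.254 × 10^-3;  mass: 74.55x + 119.00y = 0.8253
Solving, x = 6.208 × 10^-3 mol, y = 3.046 × 10^-3 mol
mass of KCl = 6.208 × 10^-3 × 74.55 = 0.4628 g
% KCl = 0.4628 / 0.8253 × 100 = 56.08 %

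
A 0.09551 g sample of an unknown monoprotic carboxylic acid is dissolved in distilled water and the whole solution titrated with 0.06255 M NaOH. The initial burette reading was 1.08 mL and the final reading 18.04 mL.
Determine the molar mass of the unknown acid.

90.03 g/mol

n(NaOH) = 0.01696 L × 0.06255 mol/L = 1.061 × 10^-3 mol
n(HA) = 1.061 × 10^-3 mol (1:1 ratio)
M = m / n = 0.09551 g / 1.061 × 10^-3 mol = 90.03 g/mol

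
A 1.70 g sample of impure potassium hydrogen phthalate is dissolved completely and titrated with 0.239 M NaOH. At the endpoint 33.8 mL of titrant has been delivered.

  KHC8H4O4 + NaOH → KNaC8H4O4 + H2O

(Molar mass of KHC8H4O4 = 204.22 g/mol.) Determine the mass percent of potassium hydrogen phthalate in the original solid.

97.0 %

n(NaOH) = 0.0338 L × 0.239 mol/L = 8.08 × 10^-3 mol
n(KHC8H4O4) = 8.08 × 10^-3 mol (1:1 ratio)
mass of KHC8H4O4 = 8.08 × 10^-3 × 204.22 g/mol = 1.65 g
% KHC8H4O4 = 1.65 / 1.70 × 100 = 97.0 %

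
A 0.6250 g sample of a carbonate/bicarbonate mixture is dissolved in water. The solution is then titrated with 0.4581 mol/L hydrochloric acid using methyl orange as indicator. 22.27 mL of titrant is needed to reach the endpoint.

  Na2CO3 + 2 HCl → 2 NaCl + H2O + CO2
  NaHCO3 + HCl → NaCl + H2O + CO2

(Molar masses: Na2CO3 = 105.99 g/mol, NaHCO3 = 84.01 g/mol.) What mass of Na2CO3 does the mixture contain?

n(HCl) = 0.02227 × 0.4581 = 0.01020 mol
Let x = n(Na2CO3), y = n(NaHCO3).
Titrant: 2x + 1y = 0.01020;  mass: 105.99x + 84.01y = 0.6250
Solving, x = 3.741 × 10^-3 mol, y = 2.720 × 10^-3 mol
mass of Na2CO3 = 3.741 × 10^-3 × 105.99 = 0.3965 g

0.3965 g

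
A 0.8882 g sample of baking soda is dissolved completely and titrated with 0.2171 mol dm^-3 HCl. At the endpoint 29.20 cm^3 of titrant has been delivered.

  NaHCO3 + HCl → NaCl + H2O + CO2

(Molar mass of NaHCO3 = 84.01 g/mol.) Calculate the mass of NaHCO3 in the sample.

0.5326 g

n(HCl) = 0.02920 L × 0.2171 mol/L = 6.339 × 10^-3 mol
n(NaHCO3) = 6.339 × 10^-3 mol (1:1 ratio)
mass of NaHCO3 = 6.339 × 10^-3 × 84.01 g/mol = 0.5326 g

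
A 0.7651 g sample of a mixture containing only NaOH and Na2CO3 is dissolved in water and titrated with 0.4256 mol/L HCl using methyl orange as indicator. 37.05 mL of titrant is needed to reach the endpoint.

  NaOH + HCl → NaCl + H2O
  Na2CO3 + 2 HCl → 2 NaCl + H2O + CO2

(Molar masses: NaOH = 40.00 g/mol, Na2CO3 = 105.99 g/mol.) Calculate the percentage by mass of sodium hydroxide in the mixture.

28.38 %

n(HCl) = 0.03705 × 0.4256 = 0.01577 mol
Let x = n(NaOH), y = n(Na2CO3).
Titrant: 1x + 2y = 0.01577;  mass: 40.00x + 105.99y = 0.7651
Solving, x = 5.429 × 10^-3 mol, y = 5.170 × 10^-3 mol
mass of NaOH = 5.429 × 10^-3 × 40.00 = 0.2172 g
% NaOH = 0.2172 / 0.7651 × 100 = 28.38 %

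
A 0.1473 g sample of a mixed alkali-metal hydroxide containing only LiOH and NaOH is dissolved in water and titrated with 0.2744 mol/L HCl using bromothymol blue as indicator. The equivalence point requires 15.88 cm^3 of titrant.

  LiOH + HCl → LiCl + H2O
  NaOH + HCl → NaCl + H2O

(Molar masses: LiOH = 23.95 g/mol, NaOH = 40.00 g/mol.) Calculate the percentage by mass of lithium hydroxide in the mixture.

27.35 %

n(HCl) = 0.01588 × 0.2744 = 4.357 × 10^-3 mol
Let x = n(LiOH), y = n(NaOH).
Titrant: 1x + 1y = 4.357 × 10^-3;  mass: 23.95x + 40.00y = 0.1473
Solving, x = 1.682 × 10^-3 mol, y = 2.675 × 10^-3 mol
mass of LiOH = 1.682 × 10^-3 × 23.95 = 0.04029 g
% LiOH = 0.04029 / 0.1473 × 100 = 27.35 %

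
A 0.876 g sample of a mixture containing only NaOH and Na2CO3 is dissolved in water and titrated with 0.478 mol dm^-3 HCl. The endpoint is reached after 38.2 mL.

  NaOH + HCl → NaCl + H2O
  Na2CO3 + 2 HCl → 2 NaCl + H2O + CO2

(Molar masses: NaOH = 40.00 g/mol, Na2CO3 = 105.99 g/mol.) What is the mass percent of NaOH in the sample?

n(HCl) = 0.0382 × 0.478 = 0.0183 mol
Let x = n(NaOH), y = n(Na2CO3).
Titrant: 1x + 2y = 0.0183;  mass: 40.00x + 105.99y = 0.876
Solving, x = 7.05 × 10^-3 mol, y = 5.60 × 10^-3 mol
mass of NaOH = 7.05 × 10^-3 × 40.00 = 0.282 g
% NaOH = 0.282 / 0.876 × 100 = 32.2 %

32.2 %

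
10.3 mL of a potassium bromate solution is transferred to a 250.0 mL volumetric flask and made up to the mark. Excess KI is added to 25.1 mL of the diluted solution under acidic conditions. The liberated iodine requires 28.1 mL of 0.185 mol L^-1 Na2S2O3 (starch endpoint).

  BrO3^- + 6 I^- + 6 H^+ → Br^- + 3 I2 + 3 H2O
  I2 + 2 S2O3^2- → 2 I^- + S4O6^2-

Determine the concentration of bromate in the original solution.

n(S2O3^2-) = 0.0281 × 0.185 = 5.20 × 10^-3 mol
n(I2) = n(S2O3^2-)/2 = 2.60 × 10^-3 mol
From the 1:3 ratio, n(BrO3^-) in the aliquot = 1/3 × 2.60 × 10^-3 = 8.66 × 10^-4 mol
[BrO3^-]_dilute = 8.66 × 10^-4 / 0.0251 = 0.0345 mol/L
[BrO3^-]_original = 0.0345 × 250.0/10.3 = 0.838 mol/L

0.838 mol/L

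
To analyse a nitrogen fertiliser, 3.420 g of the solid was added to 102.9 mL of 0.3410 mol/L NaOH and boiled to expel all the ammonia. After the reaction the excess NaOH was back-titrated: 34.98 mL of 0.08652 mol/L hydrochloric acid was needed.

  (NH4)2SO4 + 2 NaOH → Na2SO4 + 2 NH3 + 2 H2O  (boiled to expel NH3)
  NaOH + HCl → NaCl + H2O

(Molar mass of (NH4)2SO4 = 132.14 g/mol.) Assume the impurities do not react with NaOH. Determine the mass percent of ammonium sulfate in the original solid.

n(NaOH) added = 0.1029 × 0.3410 = 0.03509 mol
n(HCl) used in back-titration = 0.03498 × 0.08652 = 3.026 × 10^-3 mol
n(NaOH) left over = 3.026 × 10^-3 mol (1:1 ratio)
n(NaOH) consumed by analyte = 0.03509 − 3.026 × 10^-3 = 0.03206 mol
From the 1:2 ratio, n((NH4)2SO4) = 1/2 × 0.03206 = 0.01603 mol
mass of (NH4)2SO4 = 0.01603 × 132.14 = 2.118 g
% (NH4)2SO4 = 2.118 / 3.420 × 100 = 61.94 %

61.94 %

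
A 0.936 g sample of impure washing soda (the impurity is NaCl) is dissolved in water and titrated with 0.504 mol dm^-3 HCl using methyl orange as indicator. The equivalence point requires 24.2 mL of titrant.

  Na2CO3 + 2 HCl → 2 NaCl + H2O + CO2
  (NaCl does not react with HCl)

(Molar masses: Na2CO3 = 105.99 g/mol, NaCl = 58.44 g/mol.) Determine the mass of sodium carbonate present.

n(HCl) = 0.0242 × 0.504 = 0.0122 mol
Let x = n(Na2CO3), y = n(NaCl).
Titrant: 2x = 0.0122;  mass: 105.99x + 58.44y = 0.936
Solving, x = 6.10 × 10^-3 mol, y = 4.96 × 10^-3 mol
mass of Na2CO3 = 6.10 × 10^-3 × 105.99 = 0.646 g

0.646 g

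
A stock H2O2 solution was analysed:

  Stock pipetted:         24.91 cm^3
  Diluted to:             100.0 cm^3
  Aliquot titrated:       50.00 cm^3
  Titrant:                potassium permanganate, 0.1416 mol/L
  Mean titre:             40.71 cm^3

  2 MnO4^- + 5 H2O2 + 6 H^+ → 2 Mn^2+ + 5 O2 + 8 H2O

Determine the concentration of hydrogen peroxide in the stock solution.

n(KMnO4) = 0.04071 × 0.1416 = 5.765 × 10^-3 mol
From the 5:2 ratio, n(H2O2) in the aliquot = 5/2 × 5.765 × 10^-3 = 0.01441 mol
[H2O2]_dilute = 0.01441 / 0.05000 = 0.2882 mol/L
Dilution factor = 100.0 / 24.91 = 4.014
[H2O2]_stock = 0.2882 × 4.014 = 1.157 mol/L

1.157 mol/L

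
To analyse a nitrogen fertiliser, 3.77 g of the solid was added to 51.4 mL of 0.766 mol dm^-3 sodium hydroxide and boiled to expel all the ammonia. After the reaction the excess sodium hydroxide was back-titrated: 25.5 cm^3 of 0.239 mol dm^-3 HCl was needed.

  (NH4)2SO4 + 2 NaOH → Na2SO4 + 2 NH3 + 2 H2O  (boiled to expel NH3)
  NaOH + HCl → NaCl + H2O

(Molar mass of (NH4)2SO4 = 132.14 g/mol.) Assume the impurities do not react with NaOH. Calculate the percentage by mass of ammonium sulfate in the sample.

58.3 %

n(NaOH) added = 0.0514 × 0.766 = 0.0394 mol
n(HCl) used in back-titration = 0.0255 × 0.239 = 6.09 × 10^-3 mol
n(NaOH) left over = 6.09 × 10^-3 mol (1:1 ratio)
n(NaOH) consumed by analyte = 0.0394 − 6.09 × 10^-3 = 0.0333 mol
From the 1:2 ratio, n((NH4)2SO4) = 1/2 × 0.0333 = 0.0166 mol
mass of (NH4)2SO4 = 0.0166 × 132.14 = 2.20 g
% (NH4)2SO4 = 2.20 / 3.77 × 100 = 58.3 %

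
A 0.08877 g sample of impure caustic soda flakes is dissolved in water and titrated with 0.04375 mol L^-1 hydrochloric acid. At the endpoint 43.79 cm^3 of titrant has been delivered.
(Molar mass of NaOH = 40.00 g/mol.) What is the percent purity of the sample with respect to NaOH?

86.33 %

NaOH + HCl → NaCl + H2O
n(HCl) = 0.04379 L × 0.04375 mol/L = 1.916 × 10^-3 mol
n(NaOH) = 1.916 × 10^-3 mol (1:1 ratio)
mass of NaOH = 1.916 × 10^-3 × 40.00 g/mol = 0.07663 g
% NaOH = 0.07663 / 0.08877 × 100 = 86.33 %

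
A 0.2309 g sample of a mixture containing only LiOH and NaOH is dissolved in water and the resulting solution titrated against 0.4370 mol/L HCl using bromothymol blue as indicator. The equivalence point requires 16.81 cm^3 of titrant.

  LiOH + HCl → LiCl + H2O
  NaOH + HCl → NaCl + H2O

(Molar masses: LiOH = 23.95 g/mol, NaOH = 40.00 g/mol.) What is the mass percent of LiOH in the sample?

40.67 %

n(HCl) = 0.01681 × 0.4370 = 7.346 × 10^-3 mol
Let x = n(LiOH), y = n(NaOH).
Titrant: 1x + 1y = 7.346 × 10^-3;  mass: 23.95x + 40.00y = 0.2309
Solving, x = 3.921 × 10^-3 mol, y = 3.425 × 10^-3 mol
mass of LiOH = 3.921 × 10^-3 × 23.95 = 0.09392 g
% LiOH = 0.09392 / 0.2309 × 100 = 40.67 %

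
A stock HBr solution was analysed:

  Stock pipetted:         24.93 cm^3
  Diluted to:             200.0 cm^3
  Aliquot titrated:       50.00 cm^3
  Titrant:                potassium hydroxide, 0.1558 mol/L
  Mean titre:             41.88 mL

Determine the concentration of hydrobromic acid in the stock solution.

1.047 mol/L

HBr + KOH → KBr + H2O
n(KOH) = 0.04188 × 0.1558 = 6.525 × 10^-3 mol
n(HBr) in the aliquot = 6.525 × 10^-3 mol (1:1 ratio)
[HBr]_dilute = 6.525 × 10^-3 / 0.05000 = 0.1305 mol/L
Dilution factor = 200.0 / 24.93 = 8.022
[HBr]_stock = 0.1305 × 8.022 = 1.047 mol/L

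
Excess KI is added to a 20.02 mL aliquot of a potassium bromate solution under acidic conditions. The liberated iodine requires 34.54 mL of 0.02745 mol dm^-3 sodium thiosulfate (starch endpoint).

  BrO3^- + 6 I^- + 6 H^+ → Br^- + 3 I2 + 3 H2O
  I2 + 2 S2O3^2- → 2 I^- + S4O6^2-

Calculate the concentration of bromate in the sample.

0.007893 mol/L

n(S2O3^2-) = 0.03454 × 0.02745 = 9.481 × 10^-4 mol
n(I2) = n(S2O3^2-)/2 = 4.741 × 10^-4 mol
From the 1:3 ratio, n(BrO3^-) in the aliquot = 1/3 × 4.741 × 10^-4 = 1.580 × 10^-4 mol
[BrO3^-] = 1.580 × 10^-4 / 0.02002 = 0.007893 mol/L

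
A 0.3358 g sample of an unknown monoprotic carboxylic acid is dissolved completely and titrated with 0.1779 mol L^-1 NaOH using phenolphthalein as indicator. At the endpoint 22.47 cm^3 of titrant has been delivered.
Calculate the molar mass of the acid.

n(NaOH) = 0.02247 L × 0.1779 mol/L = 3.997 × 10^-3 mol
n(HA) = 3.997 × 10^-3 mol (1:1 ratio)
M = m / n = 0.3358 g / 3.997 × 10^-3 mol = 84.00 g/mol

84.00 g/mol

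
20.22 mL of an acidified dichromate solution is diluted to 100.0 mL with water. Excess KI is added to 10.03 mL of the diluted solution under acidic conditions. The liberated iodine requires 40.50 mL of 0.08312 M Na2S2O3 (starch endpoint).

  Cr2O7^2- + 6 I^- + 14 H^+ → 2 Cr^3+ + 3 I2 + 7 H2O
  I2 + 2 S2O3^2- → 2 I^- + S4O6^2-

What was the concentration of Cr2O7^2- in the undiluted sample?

n(S2O3^2-) = 0.04050 × 0.08312 = 3.366 × 10^-3 mol
n(I2) = n(S2O3^2-)/2 = 1.683 × 10^-3 mol
From the 1:3 ratio, n(Cr2O7^2-) in the aliquot = 1/3 × 1.683 × 10^-3 = 5.611 × 10^-4 mol
[Cr2O7^2-]_dilute = 5.611 × 10^-4 / 0.01003 = 0.05594 mol/L
[Cr2O7^2-]_original = 0.05594 × 100.0/20.22 = 0.2766 mol/L

0.2766 M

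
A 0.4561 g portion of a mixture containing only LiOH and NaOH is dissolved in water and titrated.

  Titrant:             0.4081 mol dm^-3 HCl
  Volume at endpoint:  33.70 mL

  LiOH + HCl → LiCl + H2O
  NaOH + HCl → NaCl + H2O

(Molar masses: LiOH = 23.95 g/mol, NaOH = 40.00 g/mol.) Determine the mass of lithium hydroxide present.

n(HCl) = 0.03370 × 0.4081 = 0.01375 mol
Let x = n(LiOH), y = n(NaOH).
Titrant: 1x + 1y = 0.01375;  mass: 23.95x + 40.00y = 0.4561
Solving, x = 5.858 × 10^-3 mol, y = 7.895 × 10^-3 mol
mass of LiOH = 5.858 × 10^-3 × 23.95 = 0.1403 g

0.1403 g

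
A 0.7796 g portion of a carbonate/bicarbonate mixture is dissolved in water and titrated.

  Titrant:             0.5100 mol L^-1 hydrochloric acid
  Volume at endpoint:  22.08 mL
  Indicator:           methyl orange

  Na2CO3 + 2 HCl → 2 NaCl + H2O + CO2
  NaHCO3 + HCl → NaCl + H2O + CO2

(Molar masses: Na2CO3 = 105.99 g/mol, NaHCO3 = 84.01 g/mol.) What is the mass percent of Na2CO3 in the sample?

n(HCl) = 0.02208 × 0.5100 = 0.01126 mol
Let x = n(Na2CO3), y = n(NaHCO3).
Titrant: 2x + 1y = 0.01126;  mass: 105.99x + 84.01y = 0.7796
Solving, x = 2.683 × 10^-3 mol, y = 5.895 × 10^-3 mol
mass of Na2CO3 = 2.683 × 10^-3 × 105.99 = 0.2844 g
% Na2CO3 = 0.2844 / 0.7796 × 100 = 36.48 %

36.48 %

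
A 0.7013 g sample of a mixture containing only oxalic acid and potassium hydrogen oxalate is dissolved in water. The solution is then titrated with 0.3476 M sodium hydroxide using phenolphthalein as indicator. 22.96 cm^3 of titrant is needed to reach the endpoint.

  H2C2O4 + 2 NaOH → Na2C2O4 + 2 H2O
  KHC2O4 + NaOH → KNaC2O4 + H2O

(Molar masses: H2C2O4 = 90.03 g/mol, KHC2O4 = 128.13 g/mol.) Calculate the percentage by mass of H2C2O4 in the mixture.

24.81 %

n(NaOH) = 0.02296 × 0.3476 = 7.981 × 10^-3 mol
Let x = n(H2C2O4), y = n(KHC2O4).
Titrant: 2x + 1y = 7.981 × 10^-3;  mass: 90.03x + 128.13y = 0.7013
Solving, x = 1.933 × 10^-3 mol, y = 4.115 × 10^-3 mol
mass of H2C2O4 = 1.933 × 10^-3 × 90.03 = 0.1740 g
% H2C2O4 = 0.1740 / 0.7013 × 100 = 24.81 %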